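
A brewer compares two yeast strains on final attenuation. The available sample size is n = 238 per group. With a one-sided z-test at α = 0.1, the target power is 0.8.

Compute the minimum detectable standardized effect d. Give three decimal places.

Required noncentrality: δ = z_{0.1} + z_{0.20} = 1.282 + 0.842 = 2.123.
δ = d·√(n/2) ⇒ d = δ/√(n/2) = 2.123/√(238/2) = 0.1946.

d ≈ 0.195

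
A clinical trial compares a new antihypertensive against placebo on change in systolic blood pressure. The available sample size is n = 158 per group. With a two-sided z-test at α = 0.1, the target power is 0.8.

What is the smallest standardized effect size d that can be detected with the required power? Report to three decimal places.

d ≈ 0.280

Need Φ(δ − 1.645) = 0.8, so δ = 1.645 + 0.842 = 2.486.
(The second rejection-region term Φ(−δ − z_{α/2}) is negligible and dropped.)
δ = d·√(n/2) ⇒ d = δ/√(n/2) = 2.486/√(158/2) = 0.2798.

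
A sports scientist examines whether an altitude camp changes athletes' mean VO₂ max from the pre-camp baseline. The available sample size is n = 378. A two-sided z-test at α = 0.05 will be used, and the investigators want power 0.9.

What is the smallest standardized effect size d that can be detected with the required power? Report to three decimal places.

Required noncentrality: δ = z_{0.025} + z_{0.10} = 1.960 + 1.282 = 3.242.
(The second rejection-region term Φ(−δ − z_{α/2}) is negligible and dropped.)
δ = d·√n ⇒ d = δ/√n = 3.242/√378 = 0.1667.

d ≈ 0.167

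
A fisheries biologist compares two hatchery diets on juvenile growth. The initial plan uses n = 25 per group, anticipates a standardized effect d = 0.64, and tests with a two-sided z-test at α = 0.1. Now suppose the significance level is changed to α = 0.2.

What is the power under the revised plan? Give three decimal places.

Power ≈ 0.837

δ = d·√(n/2) = 0.64 × √(25/2) = 2.2627 (unchanged). New critical value: z_{0.1} = 1.282.
Revised power = Φ(δ − 1.282) + Φ(−δ − 1.282) = Φ(0.981) + Φ(-3.544) = 0.8368 + 0.0002 = 0.8369.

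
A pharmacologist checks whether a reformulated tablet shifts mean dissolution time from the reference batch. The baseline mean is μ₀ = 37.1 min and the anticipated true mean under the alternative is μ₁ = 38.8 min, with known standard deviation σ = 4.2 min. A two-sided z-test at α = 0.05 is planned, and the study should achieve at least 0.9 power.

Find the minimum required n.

Standardized effect: d = |μ₁ − μ₀| / σ = |38.8 − 37.1| / 4.2 = 0.4048
Set Φ(δ − 1.960) = 0.9; then δ − 1.960 = Φ⁻¹(0.9) = 1.282, giving δ = 3.242.
(Ignoring the negligible lower-tail rejection probability gives the usual closed-form inversion.)
δ = d·√n ⇒ n = (δ/d)² = (3.242 / 0.4048)² = 64.14.
Rounding up, n = 65.

n = 65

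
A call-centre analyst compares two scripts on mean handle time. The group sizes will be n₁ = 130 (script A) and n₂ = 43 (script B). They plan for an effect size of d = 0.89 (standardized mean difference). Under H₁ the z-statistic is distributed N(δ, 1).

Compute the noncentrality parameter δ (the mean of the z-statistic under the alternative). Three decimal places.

δ ≈ 5.059

The noncentrality parameter scales effect size by the design's sample-size factor: δ = d / √(1/n₁ + 1/n₂) = 0.89 / √(1/130 + 1/43) = 5.0591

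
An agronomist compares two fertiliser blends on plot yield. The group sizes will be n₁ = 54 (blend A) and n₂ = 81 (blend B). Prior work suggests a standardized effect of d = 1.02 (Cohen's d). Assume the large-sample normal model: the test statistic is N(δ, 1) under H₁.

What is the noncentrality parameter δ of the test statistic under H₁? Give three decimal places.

δ ≈ 5.806

δ = d / √(1/n₁ + 1/n₂) = 1.02 / √(1/54 + 1/81) = 5.8059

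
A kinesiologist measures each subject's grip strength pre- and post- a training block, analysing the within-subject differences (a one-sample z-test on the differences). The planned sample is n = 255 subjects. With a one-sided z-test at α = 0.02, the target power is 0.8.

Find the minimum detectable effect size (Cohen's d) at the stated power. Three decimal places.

Required noncentrality: δ = z_{0.02} + z_{0.20} = 2.054 + 0.842 = 2.895.
δ = d·√n ⇒ d = δ/√n = 2.895/√255 = 0.1813.

d ≈ 0.181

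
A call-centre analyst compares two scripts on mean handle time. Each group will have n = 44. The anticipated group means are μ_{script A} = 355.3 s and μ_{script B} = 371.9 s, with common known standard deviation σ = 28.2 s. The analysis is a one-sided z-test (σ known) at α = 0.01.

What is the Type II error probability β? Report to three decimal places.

Standardized effect: d = |μ_{script A} − μ_{script B}| / σ = |355.3 − 371.9| / 28.2 = 0.5887
Noncentrality parameter: δ = d·√(n/2) = 0.5887 × √(44/2) = 2.7610
One-sided α = 0.01 → critical value z_{0.01} = 2.326.
Power = P(Z > 2.326 − δ) = Φ(0.435) = 0.6681.
Type II error: β = 1 − power = 1 − 0.6681 = 0.3319.

β ≈ 0.332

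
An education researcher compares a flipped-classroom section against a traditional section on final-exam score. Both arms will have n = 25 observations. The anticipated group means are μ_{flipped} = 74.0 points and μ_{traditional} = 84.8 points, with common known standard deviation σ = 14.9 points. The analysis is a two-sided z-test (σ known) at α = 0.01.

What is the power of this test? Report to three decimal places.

Power ≈ 0.495

Standardized effect: d = |μ_{flipped} − μ_{traditional}| / σ = |74.0 − 84.8| / 14.9 = 0.7248
Noncentrality parameter: δ = d·√(n/2) = 0.7248 × √(25/2) = 2.5627
Two-sided α = 0.01 → critical value z_{0.005} = 2.576.
Power = Φ(δ − 2.576) + Φ(−δ − 2.576) = Φ(-0.013) + Φ(-5.138) = 0.4947 + 0.0000 = 0.4948.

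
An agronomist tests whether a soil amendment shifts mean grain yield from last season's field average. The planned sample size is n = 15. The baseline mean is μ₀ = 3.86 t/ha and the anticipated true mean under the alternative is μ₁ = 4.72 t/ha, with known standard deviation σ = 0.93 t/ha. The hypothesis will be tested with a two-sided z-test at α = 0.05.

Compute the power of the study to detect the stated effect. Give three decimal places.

Standardized effect: d = |μ₁ − μ₀| / σ = |4.72 − 3.86| / 0.93 = 0.9247
Noncentrality parameter: δ = d·√n = 0.9247 × √15 = 3.5815
Critical value for a two-sided test at α = 0.05: z_{α/2} = 1.960.
Power = Φ(δ − 1.960) + Φ(−δ − 1.960) = Φ(1.622) + Φ(-5.541) = 0.9475 + 0.0000 = 0.9475.

Power ≈ 0.948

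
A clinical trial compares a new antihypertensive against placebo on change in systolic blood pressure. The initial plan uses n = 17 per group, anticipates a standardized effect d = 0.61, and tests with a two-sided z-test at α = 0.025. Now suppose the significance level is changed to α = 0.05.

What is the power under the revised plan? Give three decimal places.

Power ≈ 0.428

δ = d·√(n/2) = 0.61 × √(17/2) = 1.7784 (unchanged). New critical value: z_{0.025} = 1.960.
Revised power = Φ(δ − 1.960) + Φ(−δ − 1.960) = Φ(-0.182) + Φ(-3.738) = 0.4280 + 0.0001 = 0.4281.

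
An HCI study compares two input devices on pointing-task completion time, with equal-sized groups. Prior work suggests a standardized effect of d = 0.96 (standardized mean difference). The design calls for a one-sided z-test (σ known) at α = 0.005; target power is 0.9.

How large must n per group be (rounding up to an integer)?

Set Φ(δ − 2.576) = 0.9; then δ − 2.576 = Φ⁻¹(0.9) = 1.282, giving δ = 3.857.
δ = d·√(n/2) ⇒ n = 2(δ/d)² = 2 × (3.857 / 0.96)² = 32.29.
Round up to the next whole unit.

n = 33 per group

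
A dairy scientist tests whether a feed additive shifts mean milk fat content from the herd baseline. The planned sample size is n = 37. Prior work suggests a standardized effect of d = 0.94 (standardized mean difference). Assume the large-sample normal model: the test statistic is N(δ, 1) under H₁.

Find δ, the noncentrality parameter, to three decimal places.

δ ≈ 5.718

δ = d·√n = 0.94 × √37 = 5.7178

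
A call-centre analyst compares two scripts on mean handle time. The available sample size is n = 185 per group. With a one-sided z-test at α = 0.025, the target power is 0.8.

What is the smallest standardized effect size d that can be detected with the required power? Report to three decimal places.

Need Φ(δ − 1.960) = 0.8, so δ = 1.960 + 0.842 = 2.802.
δ = d·√(n/2) ⇒ d = δ/√(n/2) = 2.802/√(185/2) = 0.2913.

d ≈ 0.291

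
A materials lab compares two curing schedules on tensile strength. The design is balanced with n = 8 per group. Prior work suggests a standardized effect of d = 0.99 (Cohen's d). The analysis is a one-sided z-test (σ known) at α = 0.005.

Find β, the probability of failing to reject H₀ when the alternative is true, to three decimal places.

β ≈ 0.724

Noncentrality parameter: δ = d·√(n/2) = 0.99 × √(8/2) = 1.9800
One-sided α = 0.005 → critical value z_{0.005} = 2.576.
Power = P(Z > 2.576 − δ) = Φ(-0.596) = 0.2756.
Type II error: β = 1 − power = 1 − 0.2756 = 0.7244.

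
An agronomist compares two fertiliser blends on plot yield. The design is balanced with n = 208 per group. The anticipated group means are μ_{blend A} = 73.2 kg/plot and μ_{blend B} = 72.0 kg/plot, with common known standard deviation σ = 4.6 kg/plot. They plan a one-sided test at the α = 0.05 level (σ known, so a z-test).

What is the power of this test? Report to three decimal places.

Standardized effect: d = |μ_{blend A} − μ_{blend B}| / σ = |73.2 − 72.0| / 4.6 = 0.2609
Noncentrality parameter: δ = d·√(n/2) = 0.2609 × √(208/2) = 2.6604
One-sided α = 0.05 → critical value z_{0.05} = 1.645.
Power = P(Z > 1.645 − δ) = Φ(1.016) = 0.8451.

Power ≈ 0.845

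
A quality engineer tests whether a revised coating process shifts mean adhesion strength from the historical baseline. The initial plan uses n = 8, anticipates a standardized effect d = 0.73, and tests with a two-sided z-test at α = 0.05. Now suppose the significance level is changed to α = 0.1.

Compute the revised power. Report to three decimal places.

Power ≈ 0.663

δ = d·√n = 0.73 × √8 = 2.0648 (unchanged). New critical value: z_{0.05} = 1.645.
Revised power = Φ(δ − 1.645) + Φ(−δ − 1.645) = Φ(0.420) + Φ(-3.710) = 0.6627 + 0.0001 = 0.6628.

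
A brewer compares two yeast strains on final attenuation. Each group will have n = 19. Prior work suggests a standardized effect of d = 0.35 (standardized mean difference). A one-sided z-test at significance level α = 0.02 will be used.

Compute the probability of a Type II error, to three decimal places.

Noncentrality parameter: δ = d·√(n/2) = 0.35 × √(19/2) = 1.0788
Critical value for a one-sided test at α = 0.02: z_α = 2.054.
Power = Φ(δ − 2.054) = Φ(-0.975) = 0.1648.
Type II error: β = 1 − power = 1 − 0.1648 = 0.8352.

β ≈ 0.835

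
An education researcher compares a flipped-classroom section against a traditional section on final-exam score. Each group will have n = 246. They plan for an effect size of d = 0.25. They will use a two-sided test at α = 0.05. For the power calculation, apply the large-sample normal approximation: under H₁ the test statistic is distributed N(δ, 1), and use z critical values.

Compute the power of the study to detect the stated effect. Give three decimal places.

Noncentrality parameter: δ = d·√(n/2) = 0.25 × √(246/2) = 2.7726
Two-sided α = 0.05 → critical value z_{0.025} = 1.960.
Power = Φ(δ − 1.960) + Φ(−δ − 1.960) = Φ(0.813) + Φ(-4.733) = 0.7918 + 0.0000 = 0.7918.

Power ≈ 0.792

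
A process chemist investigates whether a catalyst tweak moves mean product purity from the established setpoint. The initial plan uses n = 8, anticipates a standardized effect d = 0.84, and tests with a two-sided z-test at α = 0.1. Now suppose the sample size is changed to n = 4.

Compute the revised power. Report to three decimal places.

Power ≈ 0.514

With n = 4: δ = d·√n = 0.84 × √4 = 1.6800. Critical value z_{0.05} = 1.645.
Revised power = Φ(δ − 1.645) + Φ(−δ − 1.645) = Φ(0.035) + Φ(-3.325) = 0.5140 + 0.0004 = 0.5145.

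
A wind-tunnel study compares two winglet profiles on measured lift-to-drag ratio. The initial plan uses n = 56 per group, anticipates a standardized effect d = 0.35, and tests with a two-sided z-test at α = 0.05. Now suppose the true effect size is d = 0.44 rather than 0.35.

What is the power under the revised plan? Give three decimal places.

With d = 0.44: δ = d·√(n/2) = 0.44 × √(56/2) = 2.3283. Critical value z_{0.025} = 1.960.
Revised power = Φ(δ − 1.960) + Φ(−δ − 1.960) = Φ(0.368) + Φ(-4.288) = 0.6437 + 0.0000 = 0.6437.

Power ≈ 0.644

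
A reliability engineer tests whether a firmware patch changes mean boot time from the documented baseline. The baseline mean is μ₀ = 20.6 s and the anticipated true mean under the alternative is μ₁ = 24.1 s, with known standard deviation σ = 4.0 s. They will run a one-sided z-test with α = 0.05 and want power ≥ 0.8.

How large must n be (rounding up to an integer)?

n = 9

Standardized effect: d = |μ₁ − μ₀| / σ = |24.1 − 20.6| / 4.0 = 0.8750
Set Φ(δ − 1.645) = 0.8; then δ − 1.645 = Φ⁻¹(0.8) = 0.842, giving δ = 2.486.
δ = d·√n ⇒ n = (δ/d)² = (2.486 / 0.8750)² = 8.08.
Rounding up, n = 9.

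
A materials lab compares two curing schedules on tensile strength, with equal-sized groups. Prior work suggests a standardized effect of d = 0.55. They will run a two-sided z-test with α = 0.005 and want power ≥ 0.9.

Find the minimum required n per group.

n = 111 per group

Set Φ(δ − 2.807) = 0.9; then δ − 2.807 = Φ⁻¹(0.9) = 1.282, giving δ = 4.089.
(For δ > 0 the lower-tail rejection region contributes negligibly to power, so the one-term inversion is standard.)
δ = d·√(n/2) ⇒ n = 2(δ/d)² = 2 × (4.089 / 0.55)² = 110.52.
Round up to the next whole unit.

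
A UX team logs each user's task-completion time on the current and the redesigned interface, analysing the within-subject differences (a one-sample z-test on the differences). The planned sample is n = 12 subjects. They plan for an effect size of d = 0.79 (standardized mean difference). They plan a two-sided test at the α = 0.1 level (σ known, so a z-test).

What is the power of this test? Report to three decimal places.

Power ≈ 0.863

Noncentrality parameter: δ = d·√n = 0.79 × √12 = 2.7366
Two-sided α = 0.1 → critical value z_{0.05} = 1.645.
Power = Φ(δ − 1.645) + Φ(−δ − 1.645) = Φ(1.092) + Φ(-4.381) = 0.8625 + 0.0000 = 0.8625.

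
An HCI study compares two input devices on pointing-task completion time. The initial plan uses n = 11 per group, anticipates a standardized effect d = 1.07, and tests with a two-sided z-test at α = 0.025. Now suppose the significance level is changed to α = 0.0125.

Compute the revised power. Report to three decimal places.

δ = d·√(n/2) = 1.07 × √(11/2) = 2.5094 (unchanged). New critical value: z_{0.0063} = 2.498.
Revised power = Φ(δ − 2.498) + Φ(−δ − 2.498) = Φ(0.012) + Φ(-5.007) = 0.5047 + 0.0000 = 0.5047.

Power ≈ 0.505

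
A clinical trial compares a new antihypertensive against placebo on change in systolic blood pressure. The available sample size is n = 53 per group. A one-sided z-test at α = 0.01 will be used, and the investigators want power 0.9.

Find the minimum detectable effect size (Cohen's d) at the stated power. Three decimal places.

Required noncentrality: δ = z_{0.01} + z_{0.10} = 2.326 + 1.282 = 3.608.
δ = d·√(n/2) ⇒ d = δ/√(n/2) = 3.608/√(53/2) = 0.7009.

d ≈ 0.701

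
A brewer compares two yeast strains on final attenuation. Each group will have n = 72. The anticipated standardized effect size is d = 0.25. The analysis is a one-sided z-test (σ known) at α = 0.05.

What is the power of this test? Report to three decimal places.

Noncentrality parameter: δ = d·√(n/2) = 0.25 × √(72/2) = 1.5000
One-sided α = 0.05 → critical value z_{0.05} = 1.645.
Power = Φ(δ − 1.645) = Φ(-0.145) = 0.4424.

Power ≈ 0.442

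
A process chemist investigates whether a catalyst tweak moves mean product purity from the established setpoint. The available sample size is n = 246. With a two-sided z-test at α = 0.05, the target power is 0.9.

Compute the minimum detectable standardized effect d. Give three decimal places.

Need Φ(δ − 1.960) = 0.9, so δ = 1.960 + 1.282 = 3.242.
(The second rejection-region term Φ(−δ − z_{α/2}) is negligible and dropped.)
δ = d·√n ⇒ d = δ/√n = 3.242/√246 = 0.2067.

d ≈ 0.207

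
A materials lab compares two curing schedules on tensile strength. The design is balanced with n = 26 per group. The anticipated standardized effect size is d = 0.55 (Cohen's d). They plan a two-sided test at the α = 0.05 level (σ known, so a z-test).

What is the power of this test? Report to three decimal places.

Power ≈ 0.509

Noncentrality parameter: δ = d·√(n/2) = 0.55 × √(26/2) = 1.9831
Critical value for a two-sided test at α = 0.05: z_{α/2} = 1.960.
Power = Φ(δ − 1.960) + Φ(−δ − 1.960) = Φ(0.023) + Φ(-3.943) = 0.5092 + 0.0000 = 0.5093.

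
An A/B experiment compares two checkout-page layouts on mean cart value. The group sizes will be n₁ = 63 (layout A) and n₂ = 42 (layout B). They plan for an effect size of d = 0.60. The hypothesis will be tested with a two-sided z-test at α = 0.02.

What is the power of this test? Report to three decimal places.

Power ≈ 0.754

Noncentrality parameter: δ = d / √(1/n₁ + 1/n₂) = 0.60 / √(1/63 + 1/42) = 3.0120
Critical value for a two-sided test at α = 0.02: z_{α/2} = 2.326.
Power = Φ(δ − 2.326) + Φ(−δ − 2.326) = Φ(0.686) + Φ(-5.338) = 0.7535 + 0.0000 = 0.7535.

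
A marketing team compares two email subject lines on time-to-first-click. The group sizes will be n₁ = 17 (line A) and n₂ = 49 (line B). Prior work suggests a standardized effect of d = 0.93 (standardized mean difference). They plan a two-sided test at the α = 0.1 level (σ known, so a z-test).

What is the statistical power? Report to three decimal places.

Noncentrality parameter: δ = d / √(1/n₁ + 1/n₂) = 0.93 / √(1/17 + 1/49) = 3.3040
Two-sided α = 0.1 → critical value z_{0.05} = 1.645.
Power = Φ(δ − 1.645) + Φ(−δ − 1.645) = Φ(1.659) + Φ(-4.949) = 0.9515 + 0.0000 = 0.9515.

Power ≈ 0.951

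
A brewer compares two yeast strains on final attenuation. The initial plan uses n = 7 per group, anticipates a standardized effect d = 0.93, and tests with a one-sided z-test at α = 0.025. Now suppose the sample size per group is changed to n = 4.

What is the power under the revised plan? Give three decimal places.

Power ≈ 0.260

With n = 4 per group: δ = d·√(n/2) = 0.93 × √(4/2) = 1.3152. Critical value z_{0.025} = 1.960.
Revised power = P(Z > 1.960 − δ) = Φ(-0.645) = 0.2595.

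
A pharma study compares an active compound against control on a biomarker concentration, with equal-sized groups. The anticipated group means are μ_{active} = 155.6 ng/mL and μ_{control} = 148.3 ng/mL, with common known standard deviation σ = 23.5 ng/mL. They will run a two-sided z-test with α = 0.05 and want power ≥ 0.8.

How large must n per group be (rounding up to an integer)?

n = 163 per group

Standardized effect: d = |μ_{active} − μ_{control}| / σ = |155.6 − 148.3| / 23.5 = 0.3106
For power 0.8 need Φ(δ − z_{0.025}) = 0.8, so δ = z_{0.025} + z_{0.20} = 1.960 + 0.842 = 2.802.
(For δ > 0 the lower-tail rejection region contributes negligibly to power, so the one-term inversion is standard.)
δ = d·√(n/2) ⇒ n = 2(δ/d)² = 2 × (2.802 / 0.3106)² = 162.68.
Round up to the next whole unit.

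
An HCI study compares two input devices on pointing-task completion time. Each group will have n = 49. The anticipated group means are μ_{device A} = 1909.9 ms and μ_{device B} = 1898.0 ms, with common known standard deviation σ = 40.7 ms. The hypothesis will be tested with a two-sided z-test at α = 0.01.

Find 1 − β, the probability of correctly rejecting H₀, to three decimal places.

Power ≈ 0.130

Standardized effect: d = |μ_{device A} − μ_{device B}| / σ = |1909.9 − 1898.0| / 40.7 = 0.2924
Noncentrality parameter: δ = d·√(n/2) = 0.2924 × √(49/2) = 1.4472
Critical value for a two-sided test at α = 0.01: z_{α/2} = 2.576.
Power = Φ(δ − 2.576) + Φ(−δ − 2.576) = Φ(-1.129) + Φ(-4.023) = 0.1295 + 0.0000 = 0.1296.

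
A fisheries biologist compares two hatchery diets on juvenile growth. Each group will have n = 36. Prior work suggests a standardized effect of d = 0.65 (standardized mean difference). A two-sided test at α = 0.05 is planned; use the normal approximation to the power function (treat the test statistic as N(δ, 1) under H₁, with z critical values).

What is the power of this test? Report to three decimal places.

Power ≈ 0.787

Noncentrality parameter: δ = d·√(n/2) = 0.65 × √(36/2) = 2.7577
Critical value for a two-sided test at α = 0.05: z_{α/2} = 1.960.
Power = Φ(δ − 1.960) + Φ(−δ − 1.960) = Φ(0.798) + Φ(-4.718) = 0.7875 + 0.0000 = 0.7875.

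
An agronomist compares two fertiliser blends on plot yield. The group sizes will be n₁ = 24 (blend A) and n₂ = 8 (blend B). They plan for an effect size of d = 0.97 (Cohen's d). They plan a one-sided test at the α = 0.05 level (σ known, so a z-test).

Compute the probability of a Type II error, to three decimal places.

Noncentrality parameter: δ = d / √(1/n₁ + 1/n₂) = 0.97 / √(1/24 + 1/8) = 2.3760
One-sided α = 0.05 → critical value z_{0.05} = 1.645.
Power = Φ(δ − 1.645) = Φ(0.731) = 0.7677.
Type II error: β = 1 − power = 1 − 0.7677 = 0.2323.

β ≈ 0.232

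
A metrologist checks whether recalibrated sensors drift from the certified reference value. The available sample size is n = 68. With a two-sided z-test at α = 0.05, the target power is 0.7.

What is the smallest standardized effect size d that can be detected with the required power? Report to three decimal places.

Required noncentrality: δ = z_{0.025} + z_{0.30} = 1.960 + 0.524 = 2.484.
(The second rejection-region term Φ(−δ − z_{α/2}) is negligible and dropped.)
δ = d·√n ⇒ d = δ/√n = 2.484/√68 = 0.3013.

d ≈ 0.301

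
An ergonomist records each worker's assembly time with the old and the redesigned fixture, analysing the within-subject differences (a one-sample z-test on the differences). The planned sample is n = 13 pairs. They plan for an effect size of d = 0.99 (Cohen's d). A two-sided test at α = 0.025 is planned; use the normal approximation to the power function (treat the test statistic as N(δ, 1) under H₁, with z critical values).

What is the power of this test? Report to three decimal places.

Power ≈ 0.908

Noncentrality parameter: δ = d·√n = 0.99 × √13 = 3.5695
Critical value for a two-sided test at α = 0.025: z_{α/2} = 2.241.
Power = Φ(δ − 2.241) + Φ(−δ − 2.241) = Φ(1.328) + Φ(-5.811) = 0.9079 + 0.0000 = 0.9079.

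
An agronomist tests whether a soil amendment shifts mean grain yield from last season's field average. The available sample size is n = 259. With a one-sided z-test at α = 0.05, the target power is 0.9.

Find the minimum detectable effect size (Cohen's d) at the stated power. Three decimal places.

d ≈ 0.182

Required noncentrality: δ = z_{0.05} + z_{0.10} = 1.645 + 1.282 = 2.926.
δ = d·√n ⇒ d = δ/√n = 2.926/√259 = 0.1818.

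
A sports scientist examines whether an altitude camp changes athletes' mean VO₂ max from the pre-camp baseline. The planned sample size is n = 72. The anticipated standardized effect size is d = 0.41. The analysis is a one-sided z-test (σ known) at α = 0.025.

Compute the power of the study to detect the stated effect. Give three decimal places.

Power ≈ 0.936

Noncentrality parameter: λ = d·√n = 0.41 × √72 = 3.4790
Critical value for a one-sided test at α = 0.025: z_α = 1.960.
Power = Φ(λ − 1.960) = Φ(1.519) = 0.9356.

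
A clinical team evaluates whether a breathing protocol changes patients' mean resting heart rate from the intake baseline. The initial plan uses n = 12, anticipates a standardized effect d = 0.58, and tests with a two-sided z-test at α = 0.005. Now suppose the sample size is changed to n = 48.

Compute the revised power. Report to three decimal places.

With n = 48: δ = d·√n = 0.58 × √48 = 4.0184. Critical value z_{0.0025} = 2.807.
Revised power = Φ(δ − 2.807) + Φ(−δ − 2.807) = Φ(1.211) + Φ(-6.825) = 0.8871 + 0.0000 = 0.8871.

Power ≈ 0.887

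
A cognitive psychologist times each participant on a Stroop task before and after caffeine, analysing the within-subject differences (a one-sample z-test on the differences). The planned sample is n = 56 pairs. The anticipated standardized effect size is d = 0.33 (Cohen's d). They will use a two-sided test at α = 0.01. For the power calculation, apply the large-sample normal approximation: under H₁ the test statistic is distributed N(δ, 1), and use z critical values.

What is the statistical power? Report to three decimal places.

Power ≈ 0.458

Noncentrality parameter: δ = d·√n = 0.33 × √56 = 2.4695
Two-sided α = 0.01 → critical value z_{0.005} = 2.576.
Power = Φ(δ − 2.576) + Φ(−δ − 2.576) = Φ(-0.106) + Φ(-5.045) = 0.4577 + 0.0000 = 0.4577.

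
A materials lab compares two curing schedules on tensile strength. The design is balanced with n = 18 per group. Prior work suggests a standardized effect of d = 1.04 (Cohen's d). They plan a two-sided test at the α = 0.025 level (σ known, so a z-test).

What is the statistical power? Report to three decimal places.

Power ≈ 0.810

Noncentrality parameter: λ = d·√(n/2) = 1.04 × √(18/2) = 3.1200
Two-sided α = 0.025 → critical value z_{0.0125} = 2.241.
Power = Φ(λ − 2.241) + Φ(−λ − 2.241) = Φ(0.879) + Φ(-5.361) = 0.8102 + 0.0000 = 0.8102.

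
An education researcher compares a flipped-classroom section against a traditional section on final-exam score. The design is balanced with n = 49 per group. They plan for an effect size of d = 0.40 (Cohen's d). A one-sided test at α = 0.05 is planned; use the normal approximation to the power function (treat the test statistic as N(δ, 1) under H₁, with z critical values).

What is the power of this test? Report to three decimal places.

Noncentrality parameter: δ = d·√(n/2) = 0.40 × √(49/2) = 1.9799
One-sided α = 0.05 → critical value z_{0.05} = 1.645.
Power = P(Z > 1.645 − δ) = Φ(0.335) = 0.6312.

Power ≈ 0.631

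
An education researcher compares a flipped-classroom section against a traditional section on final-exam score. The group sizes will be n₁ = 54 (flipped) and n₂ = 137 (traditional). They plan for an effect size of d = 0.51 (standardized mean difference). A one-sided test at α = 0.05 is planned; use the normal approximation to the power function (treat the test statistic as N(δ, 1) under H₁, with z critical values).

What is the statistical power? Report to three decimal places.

Power ≈ 0.937

Noncentrality parameter: δ = d / √(1/n₁ + 1/n₂) = 0.51 / √(1/54 + 1/137) = 3.1740
One-sided α = 0.05 → critical value z_{0.05} = 1.645.
Power = P(Z > 1.645 − δ) = Φ(1.529) = 0.9369.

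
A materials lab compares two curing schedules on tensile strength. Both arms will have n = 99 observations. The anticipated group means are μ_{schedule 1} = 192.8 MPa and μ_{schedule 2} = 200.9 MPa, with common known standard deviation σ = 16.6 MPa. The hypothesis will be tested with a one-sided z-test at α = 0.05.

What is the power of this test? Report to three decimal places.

Standardized effect: d = |μ_{schedule 1} − μ_{schedule 2}| / σ = |192.8 − 200.9| / 16.6 = 0.4880
Noncentrality parameter: δ = d·√(n/2) = 0.4880 × √(99/2) = 3.4330
Critical value for a one-sided test at α = 0.05: z_α = 1.645.
Power = P(Z > 1.645 − δ) = Φ(1.788) = 0.9631.

Power ≈ 0.963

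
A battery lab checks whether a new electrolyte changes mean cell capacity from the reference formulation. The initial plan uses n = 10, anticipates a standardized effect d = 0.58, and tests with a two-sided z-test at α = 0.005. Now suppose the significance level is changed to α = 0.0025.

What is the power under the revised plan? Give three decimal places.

δ = d·√n = 0.58 × √10 = 1.8341 (unchanged). New critical value: z_{0.0013} = 3.023.
Revised power = Φ(δ − 3.023) + Φ(−δ − 3.023) = Φ(-1.189) + Φ(-4.857) = 0.1172 + 0.0000 = 0.1172.

Power ≈ 0.117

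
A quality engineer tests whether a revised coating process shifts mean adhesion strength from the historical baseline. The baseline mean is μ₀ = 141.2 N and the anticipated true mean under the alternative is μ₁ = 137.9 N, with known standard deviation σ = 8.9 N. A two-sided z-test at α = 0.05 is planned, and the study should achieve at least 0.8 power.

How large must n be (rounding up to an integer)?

n = 58

Standardized effect: d = |μ₁ − μ₀| / σ = |137.9 − 141.2| / 8.9 = 0.3708
For power 0.8 need Φ(δ − z_{0.025}) = 0.8, so δ = z_{0.025} + z_{0.20} = 1.960 + 0.842 = 2.802.
(For δ > 0 the lower-tail rejection region contributes negligibly to power, so the one-term inversion is standard.)
δ = d·√n ⇒ n = (δ/d)² = (2.802 / 0.3708)² = 57.09.
Rounding up, n = 58.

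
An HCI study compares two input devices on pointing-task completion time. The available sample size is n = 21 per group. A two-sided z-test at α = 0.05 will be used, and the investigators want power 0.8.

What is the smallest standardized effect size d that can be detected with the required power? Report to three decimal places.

d ≈ 0.865

Need Φ(δ − 1.960) = 0.8, so δ = 1.960 + 0.842 = 2.802.
(Lower-tail contribution to power is negligible for δ > 0.)
δ = d·√(n/2) ⇒ d = δ/√(n/2) = 2.802/√(21/2) = 0.8646.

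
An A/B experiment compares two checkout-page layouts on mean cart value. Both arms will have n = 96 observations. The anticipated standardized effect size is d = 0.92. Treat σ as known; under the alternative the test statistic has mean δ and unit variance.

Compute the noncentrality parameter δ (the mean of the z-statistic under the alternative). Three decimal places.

δ = d·√(n/2) = 0.92 × √(96/2) = 6.3739

δ ≈ 6.374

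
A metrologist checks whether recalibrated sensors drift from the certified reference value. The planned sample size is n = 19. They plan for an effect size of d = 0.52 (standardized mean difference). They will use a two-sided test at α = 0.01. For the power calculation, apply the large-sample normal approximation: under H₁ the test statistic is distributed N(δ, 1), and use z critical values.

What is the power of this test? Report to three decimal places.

Noncentrality parameter: δ = d·√n = 0.52 × √19 = 2.2666
Two-sided α = 0.01 → critical value z_{0.005} = 2.576.
Power = Φ(δ − 2.576) + Φ(−δ − 2.576) = Φ(-0.309) + Φ(-4.842) = 0.3786 + 0.0000 = 0.3786.

Power ≈ 0.379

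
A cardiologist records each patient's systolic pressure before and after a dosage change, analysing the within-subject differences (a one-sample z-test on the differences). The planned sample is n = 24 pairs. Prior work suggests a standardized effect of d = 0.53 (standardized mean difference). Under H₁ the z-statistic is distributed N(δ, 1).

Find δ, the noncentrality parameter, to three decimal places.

δ ≈ 2.596

The noncentrality parameter scales effect size by the design's sample-size factor: δ = d·√n = 0.53 × √24 = 2.5965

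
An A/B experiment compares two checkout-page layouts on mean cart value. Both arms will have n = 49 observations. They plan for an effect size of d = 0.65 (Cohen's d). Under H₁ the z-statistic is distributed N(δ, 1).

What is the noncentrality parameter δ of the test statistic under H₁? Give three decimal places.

δ ≈ 3.217

The noncentrality parameter scales effect size by the design's sample-size factor: δ = d·√(n/2) = 0.65 × √(49/2) = 3.2173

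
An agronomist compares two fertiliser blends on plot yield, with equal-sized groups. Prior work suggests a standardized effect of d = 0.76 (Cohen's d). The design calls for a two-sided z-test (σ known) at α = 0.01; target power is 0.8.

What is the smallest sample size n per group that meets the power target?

n = 41 per group

Set Φ(δ − 2.576) = 0.8; then δ − 2.576 = Φ⁻¹(0.8) = 0.842, giving δ = 3.417.
(Ignoring the negligible lower-tail rejection probability gives the usual closed-form inversion.)
δ = d·√(n/2) ⇒ n = 2(δ/d)² = 2 × (3.417 / 0.76)² = 40.44.
Rounding up, n = 41 per group.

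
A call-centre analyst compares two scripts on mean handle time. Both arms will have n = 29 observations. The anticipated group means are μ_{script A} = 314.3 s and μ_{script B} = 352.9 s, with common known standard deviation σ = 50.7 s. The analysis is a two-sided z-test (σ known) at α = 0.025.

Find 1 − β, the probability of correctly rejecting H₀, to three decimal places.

Power ≈ 0.745

Standardized effect: d = |μ_{script A} − μ_{script B}| / σ = |314.3 − 352.9| / 50.7 = 0.7613
Noncentrality parameter: δ = d·√(n/2) = 0.7613 × √(29/2) = 2.8991
Critical value for a two-sided test at α = 0.025: z_{α/2} = 2.241.
Power = Φ(δ − 2.241) + Φ(−δ − 2.241) = Φ(0.658) + Φ(-5.141) = 0.7446 + 0.0000 = 0.7446.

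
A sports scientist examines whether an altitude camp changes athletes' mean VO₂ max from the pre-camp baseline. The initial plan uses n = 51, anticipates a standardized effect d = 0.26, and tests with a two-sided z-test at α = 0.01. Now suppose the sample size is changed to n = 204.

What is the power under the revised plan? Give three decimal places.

Power ≈ 0.872

With n = 204: δ = d·√n = 0.26 × √204 = 3.7135. Critical value z_{0.005} = 2.576.
Revised power = Φ(δ − 2.576) + Φ(−δ − 2.576) = Φ(1.138) + Φ(-6.289) = 0.8724 + 0.0000 = 0.8724.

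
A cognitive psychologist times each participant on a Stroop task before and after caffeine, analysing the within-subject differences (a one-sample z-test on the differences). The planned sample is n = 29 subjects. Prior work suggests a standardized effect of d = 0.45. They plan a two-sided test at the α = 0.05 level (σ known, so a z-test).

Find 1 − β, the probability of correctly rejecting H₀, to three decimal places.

Noncentrality parameter: δ = d·√n = 0.45 × √29 = 2.4233
Two-sided α = 0.05 → critical value z_{0.025} = 1.960.
Power = Φ(δ − 1.960) + Φ(−δ − 1.960) = Φ(0.463) + Φ(-4.383) = 0.6784 + 0.0000 = 0.6785.

Power ≈ 0.678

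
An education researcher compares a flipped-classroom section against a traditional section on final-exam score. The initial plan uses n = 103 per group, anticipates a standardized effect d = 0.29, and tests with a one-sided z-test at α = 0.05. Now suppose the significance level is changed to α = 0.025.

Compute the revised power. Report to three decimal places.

δ = d·√(n/2) = 0.29 × √(103/2) = 2.0811 (unchanged). New critical value: z_{0.025} = 1.960.
Revised power = P(Z > 1.960 − δ) = Φ(0.121) = 0.5482.

Power ≈ 0.548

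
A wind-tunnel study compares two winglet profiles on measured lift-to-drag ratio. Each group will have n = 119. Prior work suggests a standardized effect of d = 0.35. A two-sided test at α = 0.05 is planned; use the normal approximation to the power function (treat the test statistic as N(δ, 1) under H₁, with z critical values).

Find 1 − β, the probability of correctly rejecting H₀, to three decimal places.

Power ≈ 0.770

Noncentrality parameter: δ = d·√(n/2) = 0.35 × √(119/2) = 2.6998
Critical value for a two-sided test at α = 0.05: z_{α/2} = 1.960.
Power = Φ(δ − 1.960) + Φ(−δ − 1.960) = Φ(0.740) + Φ(-4.660) = 0.7703 + 0.0000 = 0.7703.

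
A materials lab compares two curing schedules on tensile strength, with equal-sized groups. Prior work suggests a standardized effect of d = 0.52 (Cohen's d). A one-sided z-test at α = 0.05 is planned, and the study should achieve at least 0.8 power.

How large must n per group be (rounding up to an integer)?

n = 46 per group

For power 0.8 need Φ(δ − z_{0.05}) = 0.8, so δ = z_{0.05} + z_{0.20} = 1.645 + 0.842 = 2.486.
δ = d·√(n/2) ⇒ n = 2(δ/d)² = 2 × (2.486 / 0.52)² = 45.73.
Rounding up, n = 46 per group.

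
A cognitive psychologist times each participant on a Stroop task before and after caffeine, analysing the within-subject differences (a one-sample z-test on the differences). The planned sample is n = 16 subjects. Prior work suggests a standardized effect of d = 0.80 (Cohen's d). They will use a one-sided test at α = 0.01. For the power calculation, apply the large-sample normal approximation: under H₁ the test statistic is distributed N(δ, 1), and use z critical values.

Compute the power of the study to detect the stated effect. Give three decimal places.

Power ≈ 0.809

Noncentrality parameter: δ = d·√n = 0.80 × √16 = 3.2000
One-sided α = 0.01 → critical value z_{0.01} = 2.326.
Power = P(Z > 2.326 − δ) = Φ(0.874) = 0.8088.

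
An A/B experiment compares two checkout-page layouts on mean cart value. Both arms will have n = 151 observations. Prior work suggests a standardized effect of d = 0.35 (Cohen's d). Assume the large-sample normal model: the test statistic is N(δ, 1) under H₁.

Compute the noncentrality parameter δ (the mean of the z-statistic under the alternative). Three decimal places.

δ ≈ 3.041

δ = d·√(n/2) = 0.35 × √(151/2) = 3.0412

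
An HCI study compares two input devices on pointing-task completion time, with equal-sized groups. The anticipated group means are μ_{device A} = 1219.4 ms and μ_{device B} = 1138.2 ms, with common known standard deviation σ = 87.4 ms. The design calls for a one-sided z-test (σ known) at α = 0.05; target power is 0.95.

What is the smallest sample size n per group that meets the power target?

Standardized effect: d = |μ_{device A} − μ_{device B}| / σ = |1219.4 − 1138.2| / 87.4 = 0.9291
For power 0.95 need Φ(δ − z_{0.05}) = 0.95, so δ = z_{0.05} + z_{0.05} = 1.645 + 1.645 = 3.290.
δ = d·√(n/2) ⇒ n = 2(δ/d)² = 2 × (3.290 / 0.9291)² = 25.08.
Round up to the next whole unit.

n = 26 per group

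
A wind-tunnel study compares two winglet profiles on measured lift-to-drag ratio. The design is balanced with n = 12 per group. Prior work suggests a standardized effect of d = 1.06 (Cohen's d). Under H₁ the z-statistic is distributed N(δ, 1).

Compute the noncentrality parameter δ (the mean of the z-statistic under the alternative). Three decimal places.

δ = d·√(n/2) = 1.06 × √(12/2) = 2.5965

δ ≈ 2.596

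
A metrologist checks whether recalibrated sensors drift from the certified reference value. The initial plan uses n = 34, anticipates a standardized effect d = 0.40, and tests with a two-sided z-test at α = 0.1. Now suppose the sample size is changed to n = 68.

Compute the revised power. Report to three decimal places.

Power ≈ 0.951

With n = 68: δ = d·√n = 0.40 × √68 = 3.2985. Critical value z_{0.05} = 1.645.
Revised power = Φ(δ − 1.645) + Φ(−δ − 1.645) = Φ(1.654) + Φ(-4.943) = 0.9509 + 0.0000 = 0.9509.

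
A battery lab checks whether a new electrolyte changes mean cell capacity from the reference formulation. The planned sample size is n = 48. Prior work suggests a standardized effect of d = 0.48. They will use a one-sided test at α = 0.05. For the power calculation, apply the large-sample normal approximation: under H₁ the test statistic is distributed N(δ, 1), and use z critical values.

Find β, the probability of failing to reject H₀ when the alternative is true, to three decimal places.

β ≈ 0.046

Noncentrality parameter: δ = d·√n = 0.48 × √48 = 3.3255
Critical value for a one-sided test at α = 0.05: z_α = 1.645.
Power = P(Z > 1.645 − δ) = Φ(1.681) = 0.9536.
Type II error: β = 1 − power = 1 − 0.9536 = 0.0464.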